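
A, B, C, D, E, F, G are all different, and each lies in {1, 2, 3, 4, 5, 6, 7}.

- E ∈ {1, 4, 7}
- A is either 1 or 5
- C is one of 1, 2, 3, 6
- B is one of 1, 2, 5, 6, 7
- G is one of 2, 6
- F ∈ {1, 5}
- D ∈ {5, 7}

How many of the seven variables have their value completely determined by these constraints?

The 7 variables draw from only 7 values {1, 2, 3, 4, 5, 6, 7}, so each is used; only C can be 3, hence C = 3.
Among the 6 still-open variables, 4 fits only E (and all 6 values in {1, 2, 4, 5, 6, 7} must be used), so E = 4.
A and F between them cover only {1, 5} — a naked pair. Remove those values from B, D.
That leaves D = 7. Remove 7 from B.
Determined: C=3, D=7, E=4. The other variables each still have more than one consistent value. That makes 3.

3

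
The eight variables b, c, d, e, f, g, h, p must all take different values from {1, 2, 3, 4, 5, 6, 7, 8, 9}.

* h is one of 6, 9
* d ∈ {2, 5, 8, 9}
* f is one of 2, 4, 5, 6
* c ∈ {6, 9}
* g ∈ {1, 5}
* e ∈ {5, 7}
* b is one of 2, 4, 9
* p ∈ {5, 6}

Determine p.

Among the 8 variables, 1 fits only g (and all 8 values in {1, 2, 4, 5, 6, 7, 8, 9} must be used), so g = 1.
The 7 still-open variables together cover exactly {2, 4, 5, 6, 7, 8, 9} — 7 values for 7 variables — and 7 appears only in e's list, so e = 7.
The 6 still-open variables together cover exactly {2, 4, 5, 6, 8, 9} — 6 values for 6 variables — and 8 appears only in d's list, so d = 8.
c and h share exactly the 2 values {6, 9}; by pigeonhole those values go to them, so strike 6, 9 from b, f, p.
So p = 5.

5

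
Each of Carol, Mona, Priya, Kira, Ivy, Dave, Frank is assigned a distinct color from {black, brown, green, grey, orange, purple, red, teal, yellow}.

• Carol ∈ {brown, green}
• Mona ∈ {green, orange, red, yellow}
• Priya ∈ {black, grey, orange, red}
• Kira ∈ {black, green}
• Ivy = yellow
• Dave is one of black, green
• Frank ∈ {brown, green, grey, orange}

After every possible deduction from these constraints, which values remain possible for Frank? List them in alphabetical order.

grey, orange

Ivy has just one choice, so Ivy = yellow. Eliminate yellow elsewhere: Mona.
Kira and Dave share exactly the 2 values {black, green}; by pigeonhole those values go to them, so strike black, green from Carol, Mona, Priya, Frank.
Carol must be brown (only option left). Remove brown from Frank.
No further eliminations apply; Frank can still be any of grey, orange.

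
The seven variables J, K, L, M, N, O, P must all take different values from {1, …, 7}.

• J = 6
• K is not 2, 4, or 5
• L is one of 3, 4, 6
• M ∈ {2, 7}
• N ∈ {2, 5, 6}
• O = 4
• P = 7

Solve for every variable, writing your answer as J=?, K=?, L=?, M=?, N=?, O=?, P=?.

J=6, K=1, L=3, M=2, N=5, O=4, P=7

J has just one choice, so J = 6. So K, L, N can't be 6.
O's domain is down to {4}, so O = 4. Remove 4 from L.
P must be 7 (only option left). Strike 7 from K, M.
That leaves L = 3. So K can't be 3.
M must be 2 (only option left). So N can't be 2.
N must be 5 (only option left).
K must be 1 (only option left).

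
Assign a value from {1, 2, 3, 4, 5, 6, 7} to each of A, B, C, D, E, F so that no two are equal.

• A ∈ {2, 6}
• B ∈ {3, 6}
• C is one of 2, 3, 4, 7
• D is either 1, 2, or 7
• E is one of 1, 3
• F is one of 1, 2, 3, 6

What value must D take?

7

The 6 variables draw from only 6 values {1, 2, 3, 4, 6, 7}, so each is used; only C can be 4, hence C = 4.
The 5 still-open variables draw from only 5 values {1, 2, 3, 6, 7}, so each is used; only D can be 7, hence D = 7.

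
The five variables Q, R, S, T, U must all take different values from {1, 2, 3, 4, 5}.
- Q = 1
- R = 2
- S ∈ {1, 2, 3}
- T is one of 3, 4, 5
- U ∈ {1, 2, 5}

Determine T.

4

Q's domain is down to {1}, so Q = 1. Strike 1 from S, U.
R has just one choice, so R = 2. Remove 2 from S, U.
S must be 3 (only option left). Eliminate 3 elsewhere: T.
U has just one choice, so U = 5. So T can't be 5.
So T = 4.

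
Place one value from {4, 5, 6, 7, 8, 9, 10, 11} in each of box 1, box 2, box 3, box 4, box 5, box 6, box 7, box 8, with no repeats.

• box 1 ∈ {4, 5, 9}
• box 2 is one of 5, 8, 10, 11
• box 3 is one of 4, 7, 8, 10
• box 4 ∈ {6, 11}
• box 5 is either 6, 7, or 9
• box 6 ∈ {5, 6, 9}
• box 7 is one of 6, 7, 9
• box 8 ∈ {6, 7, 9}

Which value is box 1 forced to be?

4

The 3 variables box 5, box 7, box 8 are confined to {6, 7, 9}, which locks those values in; drop them from box 1, box 3, box 4, box 6.
box 4 must be 11 (only option left). Eliminate 11 elsewhere: box 2.
box 6's domain is down to {5}, so box 6 = 5. So box 1, box 2 can't be 5.
So box 1 = 4.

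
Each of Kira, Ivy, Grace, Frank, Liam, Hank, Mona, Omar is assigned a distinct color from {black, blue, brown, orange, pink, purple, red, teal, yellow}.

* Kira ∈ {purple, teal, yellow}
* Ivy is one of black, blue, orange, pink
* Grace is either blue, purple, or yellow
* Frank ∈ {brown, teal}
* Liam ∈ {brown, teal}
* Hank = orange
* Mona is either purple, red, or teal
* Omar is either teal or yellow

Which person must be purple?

Kira

Hank has just one choice, so Hank = orange. Strike orange from Ivy.
Frank and Liam between them cover only {brown, teal} — a naked pair. Remove those values from Kira, Mona, Omar.
Omar has just one choice, so Omar = yellow. So Kira, Grace can't be yellow.
So purple goes to Kira.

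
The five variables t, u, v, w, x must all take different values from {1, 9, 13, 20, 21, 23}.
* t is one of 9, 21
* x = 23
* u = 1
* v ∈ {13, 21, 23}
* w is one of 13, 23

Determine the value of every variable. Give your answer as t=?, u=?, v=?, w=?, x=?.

u has just one choice, so u = 1.
x has just one choice, so x = 23. Strike 23 from v, w.
w must be 13 (only option left). So v can't be 13.
v must be 21 (only option left). So t can't be 21.
t's domain is down to {9}, so t = 9.

t=9, u=1, v=21, w=13, x=23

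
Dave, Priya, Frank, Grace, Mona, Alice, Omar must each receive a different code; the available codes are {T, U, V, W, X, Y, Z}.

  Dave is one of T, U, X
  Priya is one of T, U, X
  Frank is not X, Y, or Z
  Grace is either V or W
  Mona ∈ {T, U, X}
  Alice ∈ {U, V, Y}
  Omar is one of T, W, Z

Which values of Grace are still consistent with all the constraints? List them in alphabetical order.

V, W

The 7 variables together cover exactly {T, U, V, W, X, Y, Z} — 7 values for 7 variables — and Y appears only in Alice's list, so Alice = Y.
The 6 still-open variables together cover exactly {T, U, V, W, X, Z} — 6 values for 6 variables — and Z appears only in Omar's list, so Omar = Z.
Dave, Priya, Mona between them cover only {T, U, X} — a naked triple. Remove those values from Frank.
No further eliminations apply; Grace can still be any of V, W.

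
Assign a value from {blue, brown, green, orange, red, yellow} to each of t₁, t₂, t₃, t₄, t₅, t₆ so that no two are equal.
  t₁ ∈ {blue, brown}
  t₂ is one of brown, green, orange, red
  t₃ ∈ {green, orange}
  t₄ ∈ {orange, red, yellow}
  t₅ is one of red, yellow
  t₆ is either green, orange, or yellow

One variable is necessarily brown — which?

The 6 variables draw from only 6 values {blue, brown, green, orange, red, yellow}, so each is used; only t₁ can be blue, hence t₁ = blue.
The 5 still-open variables draw from only 5 values {brown, green, orange, red, yellow}, so each is used; only t₂ can be brown, hence t₂ = brown.

t₂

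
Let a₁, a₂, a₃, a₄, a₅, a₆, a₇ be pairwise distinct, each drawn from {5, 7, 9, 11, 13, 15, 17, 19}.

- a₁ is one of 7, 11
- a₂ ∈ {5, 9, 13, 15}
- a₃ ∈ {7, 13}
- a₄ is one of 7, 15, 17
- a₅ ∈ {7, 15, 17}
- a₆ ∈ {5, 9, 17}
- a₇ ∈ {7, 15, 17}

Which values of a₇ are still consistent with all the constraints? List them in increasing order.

7, 15, 17

Among the 7 variables, 11 fits only a₁ (and all 7 values in {5, 7, 9, 11, 13, 15, 17} must be used), so a₁ = 11.
The 3 variables a₄, a₅, a₇ are confined to {7, 15, 17}, which locks those values in; drop them from a₂, a₃, a₆.
That leaves a₃ = 13. So a₂ can't be 13.
No further eliminations apply; a₇ can still be any of 7, 15, 17.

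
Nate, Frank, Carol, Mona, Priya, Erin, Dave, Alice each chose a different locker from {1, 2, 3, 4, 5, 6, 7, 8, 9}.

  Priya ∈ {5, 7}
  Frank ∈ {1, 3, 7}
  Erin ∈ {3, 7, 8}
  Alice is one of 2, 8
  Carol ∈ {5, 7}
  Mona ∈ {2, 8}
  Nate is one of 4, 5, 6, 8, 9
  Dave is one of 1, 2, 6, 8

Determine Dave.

6

The 2 variables Carol and Priya are confined to {5, 7}, which locks those values in; drop them from Nate, Frank, Erin.
Mona and Alice share exactly the 2 values {2, 8}; by pigeonhole those values go to them, so strike 2, 8 from Nate, Erin, Dave.
Erin has just one choice, so Erin = 3. Eliminate 3 elsewhere: Frank.
That leaves Frank = 1. Remove 1 from Dave.
So Dave = 6.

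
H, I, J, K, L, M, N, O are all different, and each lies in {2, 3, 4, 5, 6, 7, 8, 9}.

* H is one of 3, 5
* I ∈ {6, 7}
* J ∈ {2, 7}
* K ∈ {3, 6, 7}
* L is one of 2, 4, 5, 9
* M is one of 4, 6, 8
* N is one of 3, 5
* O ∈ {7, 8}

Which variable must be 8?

O

Among the 8 variables, 9 fits only L (and all 8 values in {2, 3, 4, 5, 6, 7, 8, 9} must be used), so L = 9.
The 7 still-open variables together cover exactly {2, 3, 4, 5, 6, 7, 8} — 7 values for 7 variables — and 2 appears only in J's list, so J = 2.
Among the 6 still-open variables, 4 fits only M (and all 6 values in {3, 4, 5, 6, 7, 8} must be used), so M = 4.
The 5 still-open variables draw from only 5 values {3, 5, 6, 7, 8}, so each is used; only O can be 8, hence O = 8.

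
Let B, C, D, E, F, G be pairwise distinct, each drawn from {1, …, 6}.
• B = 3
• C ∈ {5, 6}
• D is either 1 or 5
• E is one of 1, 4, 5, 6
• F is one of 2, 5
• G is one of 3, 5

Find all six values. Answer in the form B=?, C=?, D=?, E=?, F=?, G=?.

B=3, C=6, D=1, E=4, F=2, G=5

B's domain is down to {3}, so B = 3. Eliminate 3 elsewhere: G.
G must be 5 (only option left). Remove 5 from C, D, E, F.
C has just one choice, so C = 6. Eliminate 6 elsewhere: E.
D has just one choice, so D = 1. Remove 1 from E.
E must be 4 (only option left).
F's domain is down to {2}, so F = 2.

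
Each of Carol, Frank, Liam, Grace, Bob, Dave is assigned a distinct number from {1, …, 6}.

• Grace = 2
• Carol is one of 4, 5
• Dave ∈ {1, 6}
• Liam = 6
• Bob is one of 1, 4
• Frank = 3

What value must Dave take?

Frank's domain is down to {3}, so Frank = 3.
That leaves Liam = 6. Strike 6 from Dave.
So Dave = 1.

1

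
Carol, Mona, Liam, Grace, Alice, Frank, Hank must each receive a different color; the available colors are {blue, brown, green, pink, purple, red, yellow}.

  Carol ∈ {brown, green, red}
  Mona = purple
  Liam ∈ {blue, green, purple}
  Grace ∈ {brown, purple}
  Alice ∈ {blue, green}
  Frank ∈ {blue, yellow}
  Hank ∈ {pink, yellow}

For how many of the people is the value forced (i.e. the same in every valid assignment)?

Mona has just one choice, so Mona = purple. Strike purple from Liam, Grace.
That leaves Grace = brown. Eliminate brown elsewhere: Carol.
The 5 still-open variables together cover exactly {blue, green, pink, red, yellow} — 5 values for 5 variables — and pink appears only in Hank's list, so Hank = pink.
The 4 still-open variables together cover exactly {blue, green, red, yellow} — 4 values for 4 variables — and red appears only in Carol's list, so Carol = red.
Among the 3 still-open variables, yellow fits only Frank (and all 3 values in {blue, green, yellow} must be used), so Frank = yellow.
Determined: Carol=red, Mona=purple, Grace=brown, Frank=yellow, Hank=pink. The other people each still have more than one consistent value. That makes 5.

5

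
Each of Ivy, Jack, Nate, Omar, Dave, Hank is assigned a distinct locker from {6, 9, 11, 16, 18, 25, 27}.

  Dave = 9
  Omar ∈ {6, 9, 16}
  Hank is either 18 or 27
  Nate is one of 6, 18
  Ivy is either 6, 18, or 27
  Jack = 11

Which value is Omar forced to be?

16

Jack must be 11 (only option left).
Dave's domain is down to {9}, so Dave = 9. So Omar can't be 9.
The 4 still-open variables together cover exactly {6, 16, 18, 27} — 4 values for 4 variables — and 16 appears only in Omar's list, so Omar = 16.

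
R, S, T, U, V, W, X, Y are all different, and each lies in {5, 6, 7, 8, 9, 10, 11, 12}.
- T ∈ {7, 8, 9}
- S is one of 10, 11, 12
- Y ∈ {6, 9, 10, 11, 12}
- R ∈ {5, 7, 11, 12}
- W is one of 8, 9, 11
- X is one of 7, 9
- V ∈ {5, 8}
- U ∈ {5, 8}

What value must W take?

The 8 variables together cover exactly {5, 6, 7, 8, 9, 10, 11, 12} — 8 values for 8 variables — and 6 appears only in Y's list, so Y = 6.
The 7 still-open variables draw from only 7 values {5, 7, 8, 9, 10, 11, 12}, so each is used; only S can be 10, hence S = 10.
Among the 6 still-open variables, 12 fits only R (and all 6 values in {5, 7, 8, 9, 11, 12} must be used), so R = 12.
Among the 5 still-open variables, 11 fits only W (and all 5 values in {5, 7, 8, 9, 11} must be used), so W = 11.

11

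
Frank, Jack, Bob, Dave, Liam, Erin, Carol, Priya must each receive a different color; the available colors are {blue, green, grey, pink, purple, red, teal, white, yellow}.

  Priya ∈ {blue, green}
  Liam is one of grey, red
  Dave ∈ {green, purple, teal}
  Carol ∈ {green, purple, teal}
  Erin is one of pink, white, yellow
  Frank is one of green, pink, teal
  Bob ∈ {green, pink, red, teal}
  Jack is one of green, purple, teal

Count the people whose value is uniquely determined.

Jack, Dave, Carol between them cover only {green, purple, teal} — a naked triple. Remove those values from Frank, Bob, Priya.
Frank has just one choice, so Frank = pink. So Bob, Erin can't be pink.
Bob's domain is down to {red}, so Bob = red. Remove red from Liam.
Liam's domain is down to {grey}, so Liam = grey.
Priya has just one choice, so Priya = blue.
Determined: Frank=pink, Bob=red, Liam=grey, Priya=blue. The other people each still have more than one consistent value. That makes 4.

4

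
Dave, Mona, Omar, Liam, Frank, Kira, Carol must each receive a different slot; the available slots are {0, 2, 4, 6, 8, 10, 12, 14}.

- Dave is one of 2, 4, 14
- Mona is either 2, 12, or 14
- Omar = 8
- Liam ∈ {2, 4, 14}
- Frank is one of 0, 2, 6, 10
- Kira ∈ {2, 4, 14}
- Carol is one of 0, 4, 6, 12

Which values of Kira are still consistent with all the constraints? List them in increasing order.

Omar's domain is down to {8}, so Omar = 8.
Dave, Liam, Kira between them cover only {2, 4, 14} — a naked triple. Remove those values from Mona, Frank, Carol.
Mona has just one choice, so Mona = 12. Strike 12 from Carol.
No further eliminations apply; Kira can still be any of 2, 4, 14.

2, 4, 14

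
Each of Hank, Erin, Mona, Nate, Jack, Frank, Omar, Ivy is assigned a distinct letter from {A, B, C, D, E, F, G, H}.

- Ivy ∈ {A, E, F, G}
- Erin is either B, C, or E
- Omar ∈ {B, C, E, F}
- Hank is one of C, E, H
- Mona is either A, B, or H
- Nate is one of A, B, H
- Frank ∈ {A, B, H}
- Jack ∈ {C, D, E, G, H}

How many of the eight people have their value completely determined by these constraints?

3

Among the 8 variables, D fits only Jack (and all 8 values in {A, B, C, D, E, F, G, H} must be used), so Jack = D.
The 7 still-open variables draw from only 7 values {A, B, C, E, F, G, H}, so each is used; only Ivy can be G, hence Ivy = G.
The 6 still-open variables draw from only 6 values {A, B, C, E, F, H}, so each is used; only Omar can be F, hence Omar = F.
Mona, Nate, Frank between them cover only {A, B, H} — a naked triple. Remove those values from Hank, Erin.
Determined: Jack=D, Omar=F, Ivy=G. The other people each still have more than one consistent value. That makes 3.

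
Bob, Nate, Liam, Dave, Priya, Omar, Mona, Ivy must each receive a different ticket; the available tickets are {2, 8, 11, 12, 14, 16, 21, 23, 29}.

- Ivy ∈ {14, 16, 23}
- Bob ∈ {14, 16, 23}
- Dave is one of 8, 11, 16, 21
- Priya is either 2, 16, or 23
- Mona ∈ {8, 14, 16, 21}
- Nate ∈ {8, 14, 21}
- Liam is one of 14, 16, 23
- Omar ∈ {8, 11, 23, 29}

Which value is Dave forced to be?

The 8 variables draw from only 8 values {2, 8, 11, 14, 16, 21, 23, 29}, so each is used; only Priya can be 2, hence Priya = 2.
The 7 still-open variables draw from only 7 values {8, 11, 14, 16, 21, 23, 29}, so each is used; only Omar can be 29, hence Omar = 29.
Among the 6 still-open variables, 11 fits only Dave (and all 6 values in {8, 11, 14, 16, 21, 23} must be used), so Dave = 11.

11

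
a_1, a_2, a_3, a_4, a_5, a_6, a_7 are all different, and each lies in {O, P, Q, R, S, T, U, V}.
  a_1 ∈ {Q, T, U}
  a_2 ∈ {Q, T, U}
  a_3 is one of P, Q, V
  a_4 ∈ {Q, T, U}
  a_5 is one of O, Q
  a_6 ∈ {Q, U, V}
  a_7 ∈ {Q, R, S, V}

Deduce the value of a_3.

a_1, a_2, a_4 share exactly the 3 values {Q, T, U}; by pigeonhole those values go to them, so strike Q, T, U from a_3, a_5, a_6, a_7.
a_5 must be O (only option left).
a_6's domain is down to {V}, so a_6 = V. Strike V from a_3, a_7.
So a_3 = P.

P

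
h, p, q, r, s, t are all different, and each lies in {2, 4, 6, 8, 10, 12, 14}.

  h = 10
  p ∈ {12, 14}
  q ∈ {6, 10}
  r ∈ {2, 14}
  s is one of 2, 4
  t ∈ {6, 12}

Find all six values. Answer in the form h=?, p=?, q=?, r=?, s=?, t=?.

h=10, p=14, q=6, r=2, s=4, t=12

h must be 10 (only option left). So q can't be 10.
q has just one choice, so q = 6. Strike 6 from t.
That leaves t = 12. Strike 12 from p.
p has just one choice, so p = 14. Strike 14 from r.
r has just one choice, so r = 2. So s can't be 2.
s must be 4 (only option left).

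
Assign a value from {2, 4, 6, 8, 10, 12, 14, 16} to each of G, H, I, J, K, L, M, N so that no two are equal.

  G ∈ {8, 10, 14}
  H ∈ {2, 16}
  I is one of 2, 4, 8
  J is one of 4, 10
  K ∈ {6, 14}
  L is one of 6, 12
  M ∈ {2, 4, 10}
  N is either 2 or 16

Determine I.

8

The 8 variables draw from only 8 values {2, 4, 6, 8, 10, 12, 14, 16}, so each is used; only L can be 12, hence L = 12.
The 7 still-open variables together cover exactly {2, 4, 6, 8, 10, 14, 16} — 7 values for 7 variables — and 6 appears only in K's list, so K = 6.
The 6 still-open variables draw from only 6 values {2, 4, 8, 10, 14, 16}, so each is used; only G can be 14, hence G = 14.
The 5 still-open variables draw from only 5 values {2, 4, 8, 10, 16}, so each is used; only I can be 8, hence I = 8.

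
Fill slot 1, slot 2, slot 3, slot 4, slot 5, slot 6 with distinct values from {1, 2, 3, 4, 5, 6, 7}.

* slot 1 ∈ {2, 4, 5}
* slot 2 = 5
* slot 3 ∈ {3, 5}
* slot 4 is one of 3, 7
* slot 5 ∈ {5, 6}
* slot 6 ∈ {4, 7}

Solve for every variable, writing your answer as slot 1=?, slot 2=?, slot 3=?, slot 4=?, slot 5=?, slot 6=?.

slot 2 must be 5 (only option left). Strike 5 from slot 1, slot 3, slot 5.
slot 3 has just one choice, so slot 3 = 3. So slot 4 can't be 3.
slot 4's domain is down to {7}, so slot 4 = 7. Strike 7 from slot 6.
That leaves slot 5 = 6.
slot 6 must be 4 (only option left). So slot 1 can't be 4.
slot 1's domain is down to {2}, so slot 1 = 2.

slot 1=2, slot 2=5, slot 3=3, slot 4=7, slot 5=6, slot 6=4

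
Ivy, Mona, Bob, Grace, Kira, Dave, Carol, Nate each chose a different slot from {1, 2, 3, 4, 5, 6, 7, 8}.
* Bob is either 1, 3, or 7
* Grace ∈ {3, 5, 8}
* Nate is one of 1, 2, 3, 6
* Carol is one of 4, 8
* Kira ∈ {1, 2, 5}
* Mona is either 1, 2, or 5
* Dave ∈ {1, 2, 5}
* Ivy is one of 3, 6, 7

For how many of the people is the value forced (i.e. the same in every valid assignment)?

2

Among the 8 variables, 4 fits only Carol (and all 8 values in {1, 2, 3, 4, 5, 6, 7, 8} must be used), so Carol = 4.
The 7 still-open variables draw from only 7 values {1, 2, 3, 5, 6, 7, 8}, so each is used; only Grace can be 8, hence Grace = 8.
Mona, Kira, Dave share exactly the 3 values {1, 2, 5}; by pigeonhole those values go to them, so strike 1, 2, 5 from Bob, Nate.
Determined: Grace=8, Carol=4. The other people each still have more than one consistent value. That makes 2.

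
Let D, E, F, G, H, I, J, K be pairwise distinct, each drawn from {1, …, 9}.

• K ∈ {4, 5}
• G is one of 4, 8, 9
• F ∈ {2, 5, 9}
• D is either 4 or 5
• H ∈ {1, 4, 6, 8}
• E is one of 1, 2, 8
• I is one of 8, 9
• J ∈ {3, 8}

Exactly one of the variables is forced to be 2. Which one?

Among the 8 variables, 3 fits only J (and all 8 values in {1, 2, 3, 4, 5, 6, 8, 9} must be used), so J = 3.
The 7 still-open variables together cover exactly {1, 2, 4, 5, 6, 8, 9} — 7 values for 7 variables — and 6 appears only in H's list, so H = 6.
Among the 6 still-open variables, 1 fits only E (and all 6 values in {1, 2, 4, 5, 8, 9} must be used), so E = 1.
The 5 still-open variables draw from only 5 values {2, 4, 5, 8, 9}, so each is used; only F can be 2, hence F = 2.

F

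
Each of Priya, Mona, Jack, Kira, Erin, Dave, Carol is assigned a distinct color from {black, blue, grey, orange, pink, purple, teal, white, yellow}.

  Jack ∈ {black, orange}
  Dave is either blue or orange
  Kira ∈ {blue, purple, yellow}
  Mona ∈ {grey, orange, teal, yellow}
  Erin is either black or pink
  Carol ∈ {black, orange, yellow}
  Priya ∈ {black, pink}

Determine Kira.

The 2 variables Priya and Erin are confined to {black, pink}, which locks those values in; drop them from Jack, Carol.
That leaves Jack = orange. So Mona, Dave, Carol can't be orange.
Dave has just one choice, so Dave = blue. Remove blue from Kira.
That leaves Carol = yellow. Strike yellow from Mona, Kira.
So Kira = purple.

purple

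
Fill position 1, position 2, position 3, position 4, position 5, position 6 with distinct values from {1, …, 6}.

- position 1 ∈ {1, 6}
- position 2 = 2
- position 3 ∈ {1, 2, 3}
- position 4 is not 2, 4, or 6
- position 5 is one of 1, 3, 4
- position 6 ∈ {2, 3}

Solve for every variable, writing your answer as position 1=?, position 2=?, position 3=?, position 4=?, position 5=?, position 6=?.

position 2's domain is down to {2}, so position 2 = 2. Strike 2 from position 3, position 6.
position 6 has just one choice, so position 6 = 3. Eliminate 3 elsewhere: position 3, position 4, position 5.
position 3 has just one choice, so position 3 = 1. Strike 1 from position 1, position 4, position 5.
position 4 has just one choice, so position 4 = 5.
position 5 has just one choice, so position 5 = 4.
That leaves position 1 = 6.

position 1=6, position 2=2, position 3=1, position 4=5, position 5=4, position 6=3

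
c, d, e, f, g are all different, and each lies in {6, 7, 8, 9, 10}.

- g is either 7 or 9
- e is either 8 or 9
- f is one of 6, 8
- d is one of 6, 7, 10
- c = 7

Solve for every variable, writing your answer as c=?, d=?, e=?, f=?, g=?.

c=7, d=10, e=8, f=6, g=9

c must be 7 (only option left). Eliminate 7 elsewhere: d, g.
g has just one choice, so g = 9. Remove 9 from e.
e's domain is down to {8}, so e = 8. Strike 8 from f.
f must be 6 (only option left). Eliminate 6 elsewhere: d.
d must be 10 (only option left).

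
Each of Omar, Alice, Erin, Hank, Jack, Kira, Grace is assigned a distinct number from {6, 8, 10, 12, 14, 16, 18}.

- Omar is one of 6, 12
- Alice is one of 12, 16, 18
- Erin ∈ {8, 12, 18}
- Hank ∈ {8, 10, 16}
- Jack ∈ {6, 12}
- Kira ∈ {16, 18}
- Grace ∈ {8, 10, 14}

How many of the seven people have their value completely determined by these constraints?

Among the 7 variables, 14 fits only Grace (and all 7 values in {6, 8, 10, 12, 14, 16, 18} must be used), so Grace = 14.
The 6 still-open variables together cover exactly {6, 8, 10, 12, 16, 18} — 6 values for 6 variables — and 10 appears only in Hank's list, so Hank = 10.
Among the 5 still-open variables, 8 fits only Erin (and all 5 values in {6, 8, 12, 16, 18} must be used), so Erin = 8.
Omar and Jack share exactly the 2 values {6, 12}; by pigeonhole those values go to them, so strike 6, 12 from Alice.
Determined: Erin=8, Hank=10, Grace=14. The other people each still have more than one consistent value. That makes 3.

3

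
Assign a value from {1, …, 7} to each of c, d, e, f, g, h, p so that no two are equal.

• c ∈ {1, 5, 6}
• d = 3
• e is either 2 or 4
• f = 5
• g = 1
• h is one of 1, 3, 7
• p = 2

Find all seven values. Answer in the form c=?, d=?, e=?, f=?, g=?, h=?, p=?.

c=6, d=3, e=4, f=5, g=1, h=7, p=2

d's domain is down to {3}, so d = 3. So h can't be 3.
f must be 5 (only option left). Strike 5 from c.
That leaves g = 1. Strike 1 from c, h.
That leaves h = 7.
p's domain is down to {2}, so p = 2. Remove 2 from e.
c must be 6 (only option left).
e must be 4 (only option left).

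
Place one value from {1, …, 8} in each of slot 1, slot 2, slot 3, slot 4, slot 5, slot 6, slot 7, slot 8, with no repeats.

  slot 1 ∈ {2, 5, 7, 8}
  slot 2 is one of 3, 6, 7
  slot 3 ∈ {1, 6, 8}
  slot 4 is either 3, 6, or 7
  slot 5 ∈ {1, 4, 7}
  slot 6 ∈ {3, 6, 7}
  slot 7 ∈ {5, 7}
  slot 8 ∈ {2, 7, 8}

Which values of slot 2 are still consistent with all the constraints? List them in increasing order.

3, 6, 7

The 8 variables draw from only 8 values {1, 2, 3, 4, 5, 6, 7, 8}, so each is used; only slot 5 can be 4, hence slot 5 = 4.
Among the 7 still-open variables, 1 fits only slot 3 (and all 7 values in {1, 2, 3, 5, 6, 7, 8} must be used), so slot 3 = 1.
The 3 variables slot 2, slot 4, slot 6 are confined to {3, 6, 7}, which locks those values in; drop them from slot 1, slot 7, slot 8.
slot 7 has just one choice, so slot 7 = 5. Strike 5 from slot 1.
No further eliminations apply; slot 2 can still be any of 3, 6, 7.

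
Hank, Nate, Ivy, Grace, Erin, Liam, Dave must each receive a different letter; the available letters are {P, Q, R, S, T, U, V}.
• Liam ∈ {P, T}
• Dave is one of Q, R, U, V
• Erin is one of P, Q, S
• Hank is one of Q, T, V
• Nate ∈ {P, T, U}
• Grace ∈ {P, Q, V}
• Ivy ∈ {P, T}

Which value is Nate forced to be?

Among the 7 variables, R fits only Dave (and all 7 values in {P, Q, R, S, T, U, V} must be used), so Dave = R.
The 6 still-open variables draw from only 6 values {P, Q, S, T, U, V}, so each is used; only Erin can be S, hence Erin = S.
The 5 still-open variables draw from only 5 values {P, Q, T, U, V}, so each is used; only Nate can be U, hence Nate = U.

U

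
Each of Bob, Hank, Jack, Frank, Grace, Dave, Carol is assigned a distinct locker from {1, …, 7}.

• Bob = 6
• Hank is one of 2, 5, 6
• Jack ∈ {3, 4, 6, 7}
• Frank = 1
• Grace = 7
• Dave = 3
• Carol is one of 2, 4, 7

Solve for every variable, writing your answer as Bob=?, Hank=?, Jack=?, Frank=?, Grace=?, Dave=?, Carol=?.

Bob=6, Hank=5, Jack=4, Frank=1, Grace=7, Dave=3, Carol=2

Bob must be 6 (only option left). Remove 6 from Hank, Jack.
Frank must be 1 (only option left).
Grace's domain is down to {7}, so Grace = 7. Strike 7 from Jack, Carol.
Dave's domain is down to {3}, so Dave = 3. Remove 3 from Jack.
Jack has just one choice, so Jack = 4. Eliminate 4 elsewhere: Carol.
That leaves Carol = 2. So Hank can't be 2.
Hank's domain is down to {5}, so Hank = 5.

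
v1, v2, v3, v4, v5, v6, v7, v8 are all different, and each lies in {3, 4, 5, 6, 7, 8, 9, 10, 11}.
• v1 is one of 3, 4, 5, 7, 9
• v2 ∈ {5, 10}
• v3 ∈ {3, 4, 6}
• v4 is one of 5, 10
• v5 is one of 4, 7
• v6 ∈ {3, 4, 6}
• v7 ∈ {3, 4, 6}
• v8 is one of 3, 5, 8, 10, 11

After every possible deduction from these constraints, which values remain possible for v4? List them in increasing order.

5, 10

v2 and v4 share exactly the 2 values {5, 10}; by pigeonhole those values go to them, so strike 5, 10 from v1, v8.
v3, v6, v7 share exactly the 3 values {3, 4, 6}; by pigeonhole those values go to them, so strike 3, 4, 6 from v1, v5, v8.
v5 has just one choice, so v5 = 7. Remove 7 from v1.
v1's domain is down to {9}, so v1 = 9.
No further eliminations apply; v4 can still be any of 5, 10.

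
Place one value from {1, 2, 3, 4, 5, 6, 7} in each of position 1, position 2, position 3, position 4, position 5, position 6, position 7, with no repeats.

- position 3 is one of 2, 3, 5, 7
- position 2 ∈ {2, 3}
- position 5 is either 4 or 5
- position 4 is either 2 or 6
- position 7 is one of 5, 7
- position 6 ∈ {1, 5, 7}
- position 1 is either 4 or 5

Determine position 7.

The 7 variables together cover exactly {1, 2, 3, 4, 5, 6, 7} — 7 values for 7 variables — and 1 appears only in position 6's list, so position 6 = 1.
Among the 6 still-open variables, 6 fits only position 4 (and all 6 values in {2, 3, 4, 5, 6, 7} must be used), so position 4 = 6.
The 2 variables position 1 and position 5 are confined to {4, 5}, which locks those values in; drop them from position 3, position 7.
So position 7 = 7.

7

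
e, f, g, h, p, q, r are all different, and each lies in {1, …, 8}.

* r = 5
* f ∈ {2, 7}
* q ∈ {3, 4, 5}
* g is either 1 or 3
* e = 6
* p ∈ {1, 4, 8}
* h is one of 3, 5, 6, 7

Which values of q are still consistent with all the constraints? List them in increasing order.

3, 4

e's domain is down to {6}, so e = 6. Strike 6 from h.
r must be 5 (only option left). So h, q can't be 5.
No further eliminations apply; q can still be any of 3, 4.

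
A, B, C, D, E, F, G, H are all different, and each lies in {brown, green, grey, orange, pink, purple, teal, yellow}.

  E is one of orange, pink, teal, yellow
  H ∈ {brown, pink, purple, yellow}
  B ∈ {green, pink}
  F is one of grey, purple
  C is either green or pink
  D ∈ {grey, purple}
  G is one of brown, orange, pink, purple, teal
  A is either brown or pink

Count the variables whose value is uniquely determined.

B and C share exactly the 2 values {green, pink}; by pigeonhole those values go to them, so strike green, pink from A, E, G, H.
A has just one choice, so A = brown. Remove brown from G, H.
D and F between them cover only {grey, purple} — a naked pair. Remove those values from G, H.
H's domain is down to {yellow}, so H = yellow. Eliminate yellow elsewhere: E.
Determined: A=brown, H=yellow. The other variables each still have more than one consistent value. That makes 2.

2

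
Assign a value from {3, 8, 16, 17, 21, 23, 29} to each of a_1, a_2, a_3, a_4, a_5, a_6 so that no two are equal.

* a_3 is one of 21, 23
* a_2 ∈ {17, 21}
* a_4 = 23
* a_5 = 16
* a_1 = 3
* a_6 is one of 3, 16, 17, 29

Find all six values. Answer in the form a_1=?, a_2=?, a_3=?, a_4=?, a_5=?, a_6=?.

a_1 must be 3 (only option left). Strike 3 from a_6.
That leaves a_4 = 23. Eliminate 23 elsewhere: a_3.
That leaves a_5 = 16. Remove 16 from a_6.
a_3 has just one choice, so a_3 = 21. Eliminate 21 elsewhere: a_2.
a_2's domain is down to {17}, so a_2 = 17. Remove 17 from a_6.
That leaves a_6 = 29.

a_1=3, a_2=17, a_3=21, a_4=23, a_5=16, a_6=29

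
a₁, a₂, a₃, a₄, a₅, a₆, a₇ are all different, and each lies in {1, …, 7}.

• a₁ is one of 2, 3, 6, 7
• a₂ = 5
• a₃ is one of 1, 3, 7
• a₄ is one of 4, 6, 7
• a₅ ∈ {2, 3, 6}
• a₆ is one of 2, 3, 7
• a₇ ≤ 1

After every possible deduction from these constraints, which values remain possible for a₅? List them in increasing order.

2, 3, 6

a₂'s domain is down to {5}, so a₂ = 5.
a₇ has just one choice, so a₇ = 1. Eliminate 1 elsewhere: a₃.
The 5 still-open variables draw from only 5 values {2, 3, 4, 6, 7}, so each is used; only a₄ can be 4, hence a₄ = 4.
No further eliminations apply; a₅ can still be any of 2, 3, 6.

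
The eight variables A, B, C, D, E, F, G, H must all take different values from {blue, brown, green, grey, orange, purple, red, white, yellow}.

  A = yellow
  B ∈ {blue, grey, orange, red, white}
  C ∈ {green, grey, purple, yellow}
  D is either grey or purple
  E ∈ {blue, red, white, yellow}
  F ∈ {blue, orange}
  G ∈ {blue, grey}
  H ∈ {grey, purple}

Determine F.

A's domain is down to {yellow}, so A = yellow. Strike yellow from C, E.
The 7 still-open variables draw from only 7 values {blue, green, grey, orange, purple, red, white}, so each is used; only C can be green, hence C = green.
D and H between them cover only {grey, purple} — a naked pair. Remove those values from B, G.
G has just one choice, so G = blue. Eliminate blue elsewhere: B, E, F.
So F = orange.

orange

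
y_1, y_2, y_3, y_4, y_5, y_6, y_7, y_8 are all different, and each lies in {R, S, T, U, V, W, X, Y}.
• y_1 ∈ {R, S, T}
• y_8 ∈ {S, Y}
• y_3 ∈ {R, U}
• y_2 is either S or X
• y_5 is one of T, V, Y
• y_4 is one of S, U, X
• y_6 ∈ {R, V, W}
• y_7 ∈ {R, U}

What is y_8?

Among the 8 variables, W fits only y_6 (and all 8 values in {R, S, T, U, V, W, X, Y} must be used), so y_6 = W.
The 7 still-open variables together cover exactly {R, S, T, U, V, X, Y} — 7 values for 7 variables — and V appears only in y_5's list, so y_5 = V.
Among the 6 still-open variables, T fits only y_1 (and all 6 values in {R, S, T, U, X, Y} must be used), so y_1 = T.
The 5 still-open variables together cover exactly {R, S, U, X, Y} — 5 values for 5 variables — and Y appears only in y_8's list, so y_8 = Y.

Y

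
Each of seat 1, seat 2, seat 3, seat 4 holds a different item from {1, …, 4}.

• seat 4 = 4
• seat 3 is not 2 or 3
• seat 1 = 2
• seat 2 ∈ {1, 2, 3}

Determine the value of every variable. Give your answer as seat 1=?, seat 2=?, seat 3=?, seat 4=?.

seat 1 has just one choice, so seat 1 = 2. Eliminate 2 elsewhere: seat 2.
seat 4 must be 4 (only option left). Strike 4 from seat 3.
seat 3 has just one choice, so seat 3 = 1. Eliminate 1 elsewhere: seat 2.
seat 2 has just one choice, so seat 2 = 3.

seat 1=2, seat 2=3, seat 3=1, seat 4=4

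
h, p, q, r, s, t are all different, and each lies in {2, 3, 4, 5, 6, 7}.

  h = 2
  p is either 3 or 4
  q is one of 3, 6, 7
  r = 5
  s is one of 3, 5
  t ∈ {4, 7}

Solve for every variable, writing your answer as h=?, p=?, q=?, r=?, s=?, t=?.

h's domain is down to {2}, so h = 2.
That leaves r = 5. So s can't be 5.
s must be 3 (only option left). Eliminate 3 elsewhere: p, q.
p must be 4 (only option left). Eliminate 4 elsewhere: t.
t must be 7 (only option left). Remove 7 from q.
q must be 6 (only option left).

h=2, p=4, q=6, r=5, s=3, t=7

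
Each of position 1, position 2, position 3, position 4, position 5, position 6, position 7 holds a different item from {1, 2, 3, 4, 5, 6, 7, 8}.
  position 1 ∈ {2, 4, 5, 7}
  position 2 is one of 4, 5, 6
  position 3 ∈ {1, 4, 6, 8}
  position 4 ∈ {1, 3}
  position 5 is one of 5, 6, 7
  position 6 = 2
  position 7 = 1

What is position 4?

position 6's domain is down to {2}, so position 6 = 2. Strike 2 from position 1.
position 7 has just one choice, so position 7 = 1. Remove 1 from position 3, position 4.
So position 4 = 3.

3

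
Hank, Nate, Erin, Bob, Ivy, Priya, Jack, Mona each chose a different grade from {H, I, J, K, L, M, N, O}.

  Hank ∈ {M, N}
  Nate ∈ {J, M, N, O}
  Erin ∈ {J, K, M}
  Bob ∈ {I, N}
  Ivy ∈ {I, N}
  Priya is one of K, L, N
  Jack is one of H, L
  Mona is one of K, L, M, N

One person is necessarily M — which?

Hank

The 8 variables together cover exactly {H, I, J, K, L, M, N, O} — 8 values for 8 variables — and H appears only in Jack's list, so Jack = H.
The 7 still-open variables draw from only 7 values {I, J, K, L, M, N, O}, so each is used; only Nate can be O, hence Nate = O.
Among the 6 still-open variables, J fits only Erin (and all 6 values in {I, J, K, L, M, N} must be used), so Erin = J.
Bob and Ivy between them cover only {I, N} — a naked pair. Remove those values from Hank, Priya, Mona.
So M goes to Hank.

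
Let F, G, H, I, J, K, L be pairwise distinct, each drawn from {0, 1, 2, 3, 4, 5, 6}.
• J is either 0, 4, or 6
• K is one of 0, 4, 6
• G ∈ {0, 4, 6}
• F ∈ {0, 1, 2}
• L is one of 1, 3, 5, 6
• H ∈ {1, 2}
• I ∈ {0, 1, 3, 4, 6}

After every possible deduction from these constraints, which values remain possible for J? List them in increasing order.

Among the 7 variables, 5 fits only L (and all 7 values in {0, 1, 2, 3, 4, 5, 6} must be used), so L = 5.
The 6 still-open variables together cover exactly {0, 1, 2, 3, 4, 6} — 6 values for 6 variables — and 3 appears only in I's list, so I = 3.
G, J, K share exactly the 3 values {0, 4, 6}; by pigeonhole those values go to them, so strike 0, 4, 6 from F.
No further eliminations apply; J can still be any of 0, 4, 6.

0, 4, 6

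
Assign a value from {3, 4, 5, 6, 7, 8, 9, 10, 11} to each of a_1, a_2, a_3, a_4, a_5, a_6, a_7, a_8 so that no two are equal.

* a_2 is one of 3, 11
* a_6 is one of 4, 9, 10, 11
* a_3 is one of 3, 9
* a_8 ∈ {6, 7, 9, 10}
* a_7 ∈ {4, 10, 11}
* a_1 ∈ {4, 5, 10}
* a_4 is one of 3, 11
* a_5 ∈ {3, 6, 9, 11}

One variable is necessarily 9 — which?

a_3

The 8 variables together cover exactly {3, 4, 5, 6, 7, 9, 10, 11} — 8 values for 8 variables — and 5 appears only in a_1's list, so a_1 = 5.
The 7 still-open variables draw from only 7 values {3, 4, 6, 7, 9, 10, 11}, so each is used; only a_8 can be 7, hence a_8 = 7.
Among the 6 still-open variables, 6 fits only a_5 (and all 6 values in {3, 4, 6, 9, 10, 11} must be used), so a_5 = 6.
a_2 and a_4 share exactly the 2 values {3, 11}; by pigeonhole those values go to them, so strike 3, 11 from a_3, a_6, a_7.
So 9 goes to a_3.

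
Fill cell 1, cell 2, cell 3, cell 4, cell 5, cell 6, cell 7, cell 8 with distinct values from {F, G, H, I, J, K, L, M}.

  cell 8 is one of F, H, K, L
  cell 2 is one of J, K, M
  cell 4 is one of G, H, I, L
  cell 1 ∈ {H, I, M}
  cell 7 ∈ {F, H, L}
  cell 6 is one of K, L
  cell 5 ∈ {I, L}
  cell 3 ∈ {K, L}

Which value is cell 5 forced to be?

I

The 8 variables draw from only 8 values {F, G, H, I, J, K, L, M}, so each is used; only cell 4 can be G, hence cell 4 = G.
The 7 still-open variables draw from only 7 values {F, H, I, J, K, L, M}, so each is used; only cell 2 can be J, hence cell 2 = J.
Among the 6 still-open variables, M fits only cell 1 (and all 6 values in {F, H, I, K, L, M} must be used), so cell 1 = M.
Among the 5 still-open variables, I fits only cell 5 (and all 5 values in {F, H, I, K, L} must be used), so cell 5 = I.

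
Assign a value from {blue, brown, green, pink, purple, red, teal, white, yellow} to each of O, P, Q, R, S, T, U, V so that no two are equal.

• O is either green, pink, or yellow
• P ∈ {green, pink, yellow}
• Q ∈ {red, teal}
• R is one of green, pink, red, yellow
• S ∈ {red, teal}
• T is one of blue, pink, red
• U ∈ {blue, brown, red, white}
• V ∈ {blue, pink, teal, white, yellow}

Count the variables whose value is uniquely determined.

The 8 variables together cover exactly {blue, brown, green, pink, red, teal, white, yellow} — 8 values for 8 variables — and brown appears only in U's list, so U = brown.
The 7 still-open variables draw from only 7 values {blue, green, pink, red, teal, white, yellow}, so each is used; only V can be white, hence V = white.
The 6 still-open variables draw from only 6 values {blue, green, pink, red, teal, yellow}, so each is used; only T can be blue, hence T = blue.
Q and S share exactly the 2 values {red, teal}; by pigeonhole those values go to them, so strike red, teal from R.
Determined: T=blue, U=brown, V=white. The other variables each still have more than one consistent value. That makes 3.

3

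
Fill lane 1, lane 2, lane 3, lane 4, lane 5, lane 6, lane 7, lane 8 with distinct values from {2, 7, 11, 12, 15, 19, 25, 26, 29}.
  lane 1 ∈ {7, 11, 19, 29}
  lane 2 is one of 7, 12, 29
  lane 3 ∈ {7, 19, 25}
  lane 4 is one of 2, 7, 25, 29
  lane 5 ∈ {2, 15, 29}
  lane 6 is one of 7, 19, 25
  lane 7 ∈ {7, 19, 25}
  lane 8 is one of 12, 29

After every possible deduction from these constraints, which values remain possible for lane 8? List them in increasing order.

The 8 variables together cover exactly {2, 7, 11, 12, 15, 19, 25, 29} — 8 values for 8 variables — and 11 appears only in lane 1's list, so lane 1 = 11.
The 7 still-open variables together cover exactly {2, 7, 12, 15, 19, 25, 29} — 7 values for 7 variables — and 15 appears only in lane 5's list, so lane 5 = 15.
Among the 6 still-open variables, 2 fits only lane 4 (and all 6 values in {2, 7, 12, 19, 25, 29} must be used), so lane 4 = 2.
lane 3, lane 6, lane 7 between them cover only {7, 19, 25} — a naked triple. Remove those values from lane 2.
No further eliminations apply; lane 8 can still be any of 12, 29.

12, 29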